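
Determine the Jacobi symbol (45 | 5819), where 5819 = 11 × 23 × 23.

1

Reciprocity: 45 ≡ 1 and 5819 ≡ 3 (mod 4), so (45/5819) = +(5819/45).
Reduce top mod 45: now compute (14/45).
Pull out 2: since 45 ≡ 5 (mod 8), (2/45) = -1.
Reciprocity: 7 ≡ 3 and 45 ≡ 1 (mod 4), so (7/45) = +(45/7).
Reduce top mod 7: now compute (3/7).
Reciprocity: 3 ≡ 3 and 7 ≡ 3 (mod 4), so (3/7) = −(7/3).
Reduce top mod 3: now compute (1/3).
Reached (1/3) = 1. Collecting the sign flips along the way, the symbol is +1.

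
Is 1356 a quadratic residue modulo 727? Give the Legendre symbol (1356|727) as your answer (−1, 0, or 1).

-1

First reduce: 1356 ≡ 629 (mod 727).
Reciprocity: 629 ≡ 1 and 727 ≡ 3 (mod 4), so (629/727) = +(727/629).
Reduce top mod 629: now compute (98/629).
Pull out 2: since 629 ≡ 5 (mod 8), (2/629) = -1.
Reciprocity: 49 ≡ 1 and 629 ≡ 1 (mod 4), so (49/629) = +(629/49).
Reduce top mod 49: now compute (41/49).
Reciprocity: 41 ≡ 1 and 49 ≡ 1 (mod 4), so (41/49) = +(49/41).
Reduce top mod 41: now compute (8/41).
Pull out 2^3: since 41 ≡ 1 (mod 8), (2/41) = +1, so (2/41)^3 = +1.
Reached (1/41) = 1. Collecting the sign flips along the way, the symbol is -1.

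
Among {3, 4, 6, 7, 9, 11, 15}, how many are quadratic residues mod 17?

(3/17) = -1 → non-residue.
(4/17) = +1 → QR.
(6/17) = -1 → non-residue.
(7/17) = -1 → non-residue.
(9/17) = +1 → QR.
(11/17) = -1 → non-residue.
(15/17) = +1 → QR.
Total quadratic residues among the 7: 3.

3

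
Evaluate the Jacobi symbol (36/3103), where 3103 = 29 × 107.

Pull out 2^2: since 3103 ≡ 7 (mod 8), (2/3103) = +1, so (2/3103)^2 = +1.
Reciprocity: 9 ≡ 1 and 3103 ≡ 3 (mod 4), so (9/3103) = +(3103/9).
Reduce top mod 9: now compute (7/9).
Reciprocity: 7 ≡ 3 and 9 ≡ 1 (mod 4), so (7/9) = +(9/7).
Reduce top mod 7: now compute (2/7).
Pull out 2: since 7 ≡ 7 (mod 8), (2/7) = +1.
Reached (1/7) = 1. Collecting the sign flips along the way, the symbol is +1.

1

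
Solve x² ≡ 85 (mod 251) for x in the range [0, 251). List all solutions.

Since 251 ≡ 3 (mod 4), a square root of 85 is 85^((251+1)/4) = 85^63 mod 251.
Repeated squaring: 85^2≡197, 85^4≡155, 85^8≡180, 85^16≡21, 85^32≡190 (mod 251).
85^63 = 85^(32+16+8+4+2+1) ≡ 218 (mod 251).
Check: 218² = 47524 ≡ 85 (mod 251). The two roots are 33 and 218.

33, 218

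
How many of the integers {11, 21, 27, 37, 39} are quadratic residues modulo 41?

(11/41) = -1 → non-residue.
(21/41) = +1 → QR.
(27/41) = -1 → non-residue.
(37/41) = +1 → QR.
(39/41) = +1 → QR.
Total quadratic residues among the 5: 3.

3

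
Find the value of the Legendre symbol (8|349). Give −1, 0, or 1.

-1

Euler's criterion: (8/349) ≡ 8^174 (mod 349).
8^2 ≡ 64 (mod 349)
8^4 ≡ 257 (mod 349)
8^8 ≡ 88 (mod 349)
8^16 ≡ 66 (mod 349)
8^32 ≡ 168 (mod 349)
8^64 ≡ 304 (mod 349)
8^128 ≡ 280 (mod 349)
8^174 = 8^(128+32+8+4+2) ≡ 348 (mod 349).
Result is 348 ≡ −1, so (8/349) = −1.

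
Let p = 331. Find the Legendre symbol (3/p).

-1

Reciprocity: 3 ≡ 3 and 331 ≡ 3 (mod 4), so (3/331) = −(331/3).
Reduce top mod 3: now compute (1/3).
Reached (1/3) = 1. Collecting the sign flips along the way, the symbol is -1.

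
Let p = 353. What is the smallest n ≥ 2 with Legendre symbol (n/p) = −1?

(2/353) = +1, so 2 is a residue.
(3/353) = −1, so 3 is the smallest positive non-residue mod 353.

3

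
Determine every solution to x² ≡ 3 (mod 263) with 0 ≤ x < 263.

23, 240

Since 263 ≡ 3 (mod 4), a square root of 3 is 3^((263+1)/4) = 3^66 mod 263.
Repeated squaring: 3^2≡9, 3^4≡81, 3^8≡249, 3^16≡196, 3^32≡18, 3^64≡61 (mod 263).
3^66 = 3^(64+2) ≡ 23 (mod 263).
Check: 23² = 529 ≡ 3 (mod 263). The two roots are 23 and 240.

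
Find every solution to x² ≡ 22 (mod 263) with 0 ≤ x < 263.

40, 223

Since 263 ≡ 3 (mod 4), a square root of 22 is 22^((263+1)/4) = 22^66 mod 263.
Repeated squaring: 22^2≡221, 22^4≡186, 22^8≡143, 22^16≡198, 22^32≡17, 22^64≡26 (mod 263).
22^66 = 22^(64+2) ≡ 223 (mod 263).
Check: 223² = 49729 ≡ 22 (mod 263). The two roots are 40 and 223.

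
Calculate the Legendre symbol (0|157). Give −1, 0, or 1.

Top reduces to 0: gcd > 1, so the symbol is 0.

0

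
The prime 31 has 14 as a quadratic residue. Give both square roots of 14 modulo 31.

13, 18

Since 31 ≡ 3 (mod 4), a square root of 14 is 14^((31+1)/4) = 14^8 mod 31.
Repeated squaring: 14^2≡10, 14^4≡7, 14^8≡18 (mod 31).
14^8 = 14^(8) ≡ 18 (mod 31).
Check: 18² = 324 ≡ 14 (mod 31). The two roots are 13 and 18.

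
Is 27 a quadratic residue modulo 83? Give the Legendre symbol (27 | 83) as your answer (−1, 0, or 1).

Euler's criterion: (27/83) ≡ 27^41 (mod 83).
27^2 ≡ 65 (mod 83)
27^4 ≡ 75 (mod 83)
27^8 ≡ 64 (mod 83)
27^16 ≡ 29 (mod 83)
27^32 ≡ 11 (mod 83)
27^41 = 27^(32+8+1) ≡ 1 (mod 83).
Result is 1, so (27/83) = 1.

1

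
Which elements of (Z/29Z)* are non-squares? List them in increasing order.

2 3 8 10 11 12 14 15 17 18 19 21 26 27

Square k = 1,…,14 (k and 29−k give the same square):
1²=1, 2²=4, 3²=9, 4²=16, 5²=25, 6²≡7, 7²≡20, 8²≡6, 9²≡23, 10²≡13, 11²≡5, 12²≡28, 13²≡24, 14²≡22 (mod 29).
The residues are {1, 4, 5, 6, 7, 9, 13, 16, 20, 22, 23, 24, 25, 28}; the non-residues are the remaining 14 nonzero classes.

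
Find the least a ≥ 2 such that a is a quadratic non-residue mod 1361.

(2/1361) = +1, so 2 is a residue.
(3/1361) = −1, so 3 is the smallest positive non-residue mod 1361.

3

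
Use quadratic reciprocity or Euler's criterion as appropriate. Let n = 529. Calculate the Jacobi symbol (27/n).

1

Reciprocity: 27 ≡ 3 and 529 ≡ 1 (mod 4), so (27/529) = +(529/27).
Reduce top mod 27: now compute (16/27).
Pull out 2^4: since 27 ≡ 3 (mod 8), (2/27) = -1, so (2/27)^4 = +1.
Reached (1/27) = 1. Collecting the sign flips along the way, the symbol is +1.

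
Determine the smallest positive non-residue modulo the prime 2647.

(2/2647) = +1, so 2 is a residue.
(3/2647) = −1, so 3 is the smallest positive non-residue mod 2647.

3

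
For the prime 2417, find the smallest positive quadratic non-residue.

(2/2417) = +1, so 2 is a residue.
(3/2417) = −1, so 3 is the smallest positive non-residue mod 2417.

3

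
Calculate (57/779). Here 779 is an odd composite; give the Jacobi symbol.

0

Reciprocity: 57 ≡ 1 and 779 ≡ 3 (mod 4), so (57/779) = +(779/57).
Reduce top mod 57: now compute (38/57).
Pull out 2: since 57 ≡ 1 (mod 8), (2/57) = +1.
Reciprocity: 19 ≡ 3 and 57 ≡ 1 (mod 4), so (19/57) = +(57/19).
Reduce top mod 19: now compute (0/19).
Top reduces to 0: gcd > 1, so the symbol is 0.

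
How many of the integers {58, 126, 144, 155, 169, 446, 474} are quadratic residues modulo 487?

4

(58/487) = +1 → QR.
(126/487) = -1 → non-residue.
(144/487) = +1 → QR.
(155/487) = -1 → non-residue.
(169/487) = +1 → QR.
(446/487) = -1 → non-residue.
(474/487) = +1 → QR.
Total quadratic residues among the 7: 4.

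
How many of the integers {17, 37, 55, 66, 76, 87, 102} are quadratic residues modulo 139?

3

(17/139) = -1 → non-residue.
(37/139) = +1 → QR.
(55/139) = +1 → QR.
(66/139) = +1 → QR.
(76/139) = -1 → non-residue.
(87/139) = -1 → non-residue.
(102/139) = -1 → non-residue.
Total quadratic residues among the 7: 3.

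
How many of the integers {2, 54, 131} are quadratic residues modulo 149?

1

(2/149) = -1 → non-residue.
(54/149) = +1 → QR.
(131/149) = -1 → non-residue.
Total quadratic residues among the 3: 1.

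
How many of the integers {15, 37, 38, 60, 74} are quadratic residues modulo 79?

(15/79) = -1 → non-residue.
(37/79) = -1 → non-residue.
(38/79) = +1 → QR.
(60/79) = -1 → non-residue.
(74/79) = -1 → non-residue.
Total quadratic residues among the 5: 1.

1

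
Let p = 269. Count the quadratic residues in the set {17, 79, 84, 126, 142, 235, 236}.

5

(17/269) = -1 → non-residue.
(79/269) = +1 → QR.
(84/269) = +1 → QR.
(126/269) = +1 → QR.
(142/269) = +1 → QR.
(235/269) = +1 → QR.
(236/269) = -1 → non-residue.
Total quadratic residues among the 7: 5.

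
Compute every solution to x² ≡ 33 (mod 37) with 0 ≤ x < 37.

12, 25

37 ≡ 1 (mod 4), so we find a root by search.
Trying successive values, 12² = 144 ≡ 33 (mod 37). The other root is 37 − 12 = 25.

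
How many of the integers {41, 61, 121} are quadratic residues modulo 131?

3

(41/131) = +1 → QR.
(61/131) = +1 → QR.
(121/131) = +1 → QR.
Total quadratic residues among the 3: 3.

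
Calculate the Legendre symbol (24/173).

1

Pull out 2^3: since 173 ≡ 5 (mod 8), (2/173) = -1, so (2/173)^3 = -1.
Reciprocity: 3 ≡ 3 and 173 ≡ 1 (mod 4), so (3/173) = +(173/3).
Reduce top mod 3: now compute (2/3).
Pull out 2: since 3 ≡ 3 (mod 8), (2/3) = -1.
Reached (1/3) = 1. Collecting the sign flips along the way, the symbol is +1.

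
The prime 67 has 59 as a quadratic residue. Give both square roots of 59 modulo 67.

Since 67 ≡ 3 (mod 4), a square root of 59 is 59^((67+1)/4) = 59^17 mod 67.
Repeated squaring: 59^2≡64, 59^4≡9, 59^8≡14, 59^16≡62 (mod 67).
59^17 = 59^(16+1) ≡ 40 (mod 67).
Check: 40² = 1600 ≡ 59 (mod 67). The two roots are 27 and 40.

27, 40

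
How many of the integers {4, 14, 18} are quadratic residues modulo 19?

(4/19) = +1 → QR.
(14/19) = -1 → non-residue.
(18/19) = -1 → non-residue.
Total quadratic residues among the 3: 1.

1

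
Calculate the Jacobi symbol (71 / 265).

-1

Reciprocity: 71 ≡ 3 and 265 ≡ 1 (mod 4), so (71/265) = +(265/71).
Reduce top mod 71: now compute (52/71).
Pull out 2^2: since 71 ≡ 7 (mod 8), (2/71) = +1, so (2/71)^2 = +1.
Reciprocity: 13 ≡ 1 and 71 ≡ 3 (mod 4), so (13/71) = +(71/13).
Reduce top mod 13: now compute (6/13).
Pull out 2: since 13 ≡ 5 (mod 8), (2/13) = -1.
Reciprocity: 3 ≡ 3 and 13 ≡ 1 (mod 4), so (3/13) = +(13/3).
Reduce top mod 3: now compute (1/3).
Reached (1/3) = 1. Collecting the sign flips along the way, the symbol is -1.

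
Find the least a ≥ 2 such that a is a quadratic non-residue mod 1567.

3

(2/1567) = +1, so 2 is a residue.
(3/1567) = −1, so 3 is the smallest positive non-residue mod 1567.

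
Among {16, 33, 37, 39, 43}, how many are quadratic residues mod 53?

3

(16/53) = +1 → QR.
(33/53) = -1 → non-residue.
(37/53) = +1 → QR.
(39/53) = -1 → non-residue.
(43/53) = +1 → QR.
Total quadratic residues among the 5: 3.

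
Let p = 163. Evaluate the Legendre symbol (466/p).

1

Euler's criterion: (466/163) ≡ 140^81 (mod 163).
140^2 ≡ 40 (mod 163)
140^4 ≡ 133 (mod 163)
140^8 ≡ 85 (mod 163)
140^16 ≡ 53 (mod 163)
140^32 ≡ 38 (mod 163)
140^64 ≡ 140 (mod 163)
140^81 = 140^(64+16+1) ≡ 1 (mod 163).
Result is 1, so (466/163) = 1.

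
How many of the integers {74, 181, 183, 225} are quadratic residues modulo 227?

(74/227) = +1 → QR.
(181/227) = +1 → QR.
(183/227) = -1 → non-residue.
(225/227) = +1 → QR.
Total quadratic residues among the 4: 3.

3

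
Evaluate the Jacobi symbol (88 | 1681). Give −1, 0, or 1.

Pull out 2^3: since 1681 ≡ 1 (mod 8), (2/1681) = +1, so (2/1681)^3 = +1.
Reciprocity: 11 ≡ 3 and 1681 ≡ 1 (mod 4), so (11/1681) = +(1681/11).
Reduce top mod 11: now compute (9/11).
Reciprocity: 9 ≡ 1 and 11 ≡ 3 (mod 4), so (9/11) = +(11/9).
Reduce top mod 9: now compute (2/9).
Pull out 2: since 9 ≡ 1 (mod 8), (2/9) = +1.
Reached (1/9) = 1. Collecting the sign flips along the way, the symbol is +1.

1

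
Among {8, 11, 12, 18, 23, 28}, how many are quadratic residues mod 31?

(8/31) = +1 → QR.
(11/31) = -1 → non-residue.
(12/31) = -1 → non-residue.
(18/31) = +1 → QR.
(23/31) = -1 → non-residue.
(28/31) = +1 → QR.
Total quadratic residues among the 6: 3.

3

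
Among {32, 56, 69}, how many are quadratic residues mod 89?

2

(32/89) = +1 → QR.
(56/89) = -1 → non-residue.
(69/89) = +1 → QR.
Total quadratic residues among the 3: 2.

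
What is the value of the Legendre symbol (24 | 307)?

Pull out 2^3: since 307 ≡ 3 (mod 8), (2/307) = -1, so (2/307)^3 = -1.
Reciprocity: 3 ≡ 3 and 307 ≡ 3 (mod 4), so (3/307) = −(307/3).
Reduce top mod 3: now compute (1/3).
Reached (1/3) = 1. Collecting the sign flips along the way, the symbol is +1.

1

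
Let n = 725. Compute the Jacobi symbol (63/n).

1

Reciprocity: 63 ≡ 3 and 725 ≡ 1 (mod 4), so (63/725) = +(725/63).
Reduce top mod 63: now compute (32/63).
Pull out 2^5: since 63 ≡ 7 (mod 8), (2/63) = +1, so (2/63)^5 = +1.
Reached (1/63) = 1. Collecting the sign flips along the way, the symbol is +1.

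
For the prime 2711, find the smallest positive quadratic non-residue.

7

(2/2711) = +1, so 2 is a residue.
(3/2711) = +1, so 3 is a residue.
(4/2711) = +1, so 4 is a residue.
(5/2711) = +1, so 5 is a residue.
(6/2711) = +1, so 6 is a residue.
(7/2711) = −1, so 7 is the smallest positive non-residue mod 2711.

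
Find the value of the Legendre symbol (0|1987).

Top reduces to 0: gcd > 1, so the symbol is 0.

0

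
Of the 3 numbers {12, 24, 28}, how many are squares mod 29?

2

(12/29) = -1 → non-residue.
(24/29) = +1 → QR.
(28/29) = +1 → QR.
Total quadratic residues among the 3: 2.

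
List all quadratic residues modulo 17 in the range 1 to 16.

1 2 4 8 9 13 15 16

Square k = 1,…,8 (k and 17−k give the same square):
1²=1, 2²=4, 3²=9, 4²=16, 5²≡8, 6²≡2, 7²≡15, 8²≡13 (mod 17).
So the quadratic residues mod 17 are {1, 2, 4, 8, 9, 13, 15, 16}.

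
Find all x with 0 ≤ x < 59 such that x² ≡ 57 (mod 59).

Since 59 ≡ 3 (mod 4), a square root of 57 is 57^((59+1)/4) = 57^15 mod 59.
Repeated squaring: 57^2≡4, 57^4≡16, 57^8≡20 (mod 59).
57^15 = 57^(8+4+2+1) ≡ 36 (mod 59).
Check: 36² = 1296 ≡ 57 (mod 59). The two roots are 23 and 36.

23, 36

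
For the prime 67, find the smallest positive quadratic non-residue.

(2/67) = −1, so 2 is the smallest positive non-residue mod 67.

2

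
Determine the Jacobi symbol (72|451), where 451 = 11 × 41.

Pull out 2^3: since 451 ≡ 3 (mod 8), (2/451) = -1, so (2/451)^3 = -1.
Reciprocity: 9 ≡ 1 and 451 ≡ 3 (mod 4), so (9/451) = +(451/9).
Reduce top mod 9: now compute (1/9).
Reached (1/9) = 1. Collecting the sign flips along the way, the symbol is -1.

-1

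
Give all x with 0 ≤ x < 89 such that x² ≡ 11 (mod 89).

89 ≡ 1 (mod 4), so we find a root by search.
Trying successive values, 10² = 100 ≡ 11 (mod 89). The other root is 89 − 10 = 79.

10, 79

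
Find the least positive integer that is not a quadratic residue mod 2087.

(2/2087) = +1, so 2 is a residue.
(3/2087) = +1, so 3 is a residue.
(4/2087) = +1, so 4 is a residue.
(5/2087) = −1, so 5 is the smallest positive non-residue mod 2087.

5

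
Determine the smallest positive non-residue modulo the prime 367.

(2/367) = +1, so 2 is a residue.
(3/367) = −1, so 3 is the smallest positive non-residue mod 367.

3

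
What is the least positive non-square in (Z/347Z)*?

(2/347) = −1, so 2 is the smallest positive non-residue mod 347.

2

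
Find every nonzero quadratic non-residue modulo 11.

2,6,7,8,10

Square k = 1,…,5 (k and 11−k give the same square):
1²=1, 2²=4, 3²=9, 4²≡5, 5²≡3 (mod 11).
The residues are {1, 3, 4, 5, 9}; the non-residues are the remaining 5 nonzero classes.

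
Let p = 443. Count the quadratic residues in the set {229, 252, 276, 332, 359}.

(229/443) = +1 → QR.
(252/443) = -1 → non-residue.
(276/443) = -1 → non-residue.
(332/443) = -1 → non-residue.
(359/443) = +1 → QR.
Total quadratic residues among the 5: 2.

2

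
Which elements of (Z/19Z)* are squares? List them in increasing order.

1, 4, 5, 6, 7, 9, 11, 16, 17

Square k = 1,…,9 (k and 19−k give the same square):
1²=1, 2²=4, 3²=9, 4²=16, 5²≡6, 6²≡17, 7²≡11, 8²≡7, 9²≡5 (mod 19).
So the quadratic residues mod 19 are {1, 4, 5, 6, 7, 9, 11, 16, 17}.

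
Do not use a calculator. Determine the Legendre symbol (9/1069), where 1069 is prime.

Euler's criterion: (9/1069) ≡ 9^534 (mod 1069).
9^2 ≡ 81 (mod 1069)
9^4 ≡ 147 (mod 1069)
9^8 ≡ 229 (mod 1069)
9^16 ≡ 60 (mod 1069)
9^32 ≡ 393 (mod 1069)
9^64 ≡ 513 (mod 1069)
9^128 ≡ 195 (mod 1069)
9^256 ≡ 610 (mod 1069)
9^512 ≡ 88 (mod 1069)
9^534 = 9^(512+16+4+2) ≡ 1 (mod 1069).
Result is 1, so (9/1069) = 1.

1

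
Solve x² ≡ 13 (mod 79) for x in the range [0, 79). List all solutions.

Since 79 ≡ 3 (mod 4), a square root of 13 is 13^((79+1)/4) = 13^20 mod 79.
Repeated squaring: 13^2≡11, 13^4≡42, 13^8≡26, 13^16≡44 (mod 79).
13^20 = 13^(16+4) ≡ 31 (mod 79).
Check: 31² = 961 ≡ 13 (mod 79). The two roots are 31 and 48.

31, 48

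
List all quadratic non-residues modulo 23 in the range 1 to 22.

5, 7, 10, 11, 14, 15, 17, 19, 20, 21, 22

Square k = 1,…,11 (k and 23−k give the same square):
1²=1, 2²=4, 3²=9, 4²=16, 5²≡2, 6²≡13, 7²≡3, 8²≡18, 9²≡12, 10²≡8, 11²≡6 (mod 23).
The residues are {1, 2, 3, 4, 6, 8, 9, 12, 13, 16, 18}; the non-residues are the remaining 11 nonzero classes.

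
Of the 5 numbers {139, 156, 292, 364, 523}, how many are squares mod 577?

(139/577) = -1 → non-residue.
(156/577) = -1 → non-residue.
(292/577) = -1 → non-residue.
(364/577) = +1 → QR.
(523/577) = +1 → QR.
Total quadratic residues among the 5: 2.

2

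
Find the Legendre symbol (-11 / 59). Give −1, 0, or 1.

1

First reduce: -11 ≡ 48 (mod 59).
Pull out 2^4: since 59 ≡ 3 (mod 8), (2/59) = -1, so (2/59)^4 = +1.
Reciprocity: 3 ≡ 3 and 59 ≡ 3 (mod 4), so (3/59) = −(59/3).
Reduce top mod 3: now compute (2/3).
Pull out 2: since 3 ≡ 3 (mod 8), (2/3) = -1.
Reached (1/3) = 1. Collecting the sign flips along the way, the symbol is +1.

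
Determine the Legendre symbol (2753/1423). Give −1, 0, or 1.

First reduce: 2753 ≡ 1330 (mod 1423).
Pull out 2: since 1423 ≡ 7 (mod 8), (2/1423) = +1.
Reciprocity: 665 ≡ 1 and 1423 ≡ 3 (mod 4), so (665/1423) = +(1423/665).
Reduce top mod 665: now compute (93/665).
Reciprocity: 93 ≡ 1 and 665 ≡ 1 (mod 4), so (93/665) = +(665/93).
Reduce top mod 93: now compute (14/93).
Pull out 2: since 93 ≡ 5 (mod 8), (2/93) = -1.
Reciprocity: 7 ≡ 3 and 93 ≡ 1 (mod 4), so (7/93) = +(93/7).
Reduce top mod 7: now compute (2/7).
Pull out 2: since 7 ≡ 7 (mod 8), (2/7) = +1.
Reached (1/7) = 1. Collecting the sign flips along the way, the symbol is -1.

-1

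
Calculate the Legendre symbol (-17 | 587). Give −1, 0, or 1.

First reduce: -17 ≡ 570 (mod 587).
Pull out 2: since 587 ≡ 3 (mod 8), (2/587) = -1.
Reciprocity: 285 ≡ 1 and 587 ≡ 3 (mod 4), so (285/587) = +(587/285).
Reduce top mod 285: now compute (17/285).
Reciprocity: 17 ≡ 1 and 285 ≡ 1 (mod 4), so (17/285) = +(285/17).
Reduce top mod 17: now compute (13/17).
Reciprocity: 13 ≡ 1 and 17 ≡ 1 (mod 4), so (13/17) = +(17/13).
Reduce top mod 13: now compute (4/13).
Pull out 2^2: since 13 ≡ 5 (mod 8), (2/13) = -1, so (2/13)^2 = +1.
Reached (1/13) = 1. Collecting the sign flips along the way, the symbol is -1.

-1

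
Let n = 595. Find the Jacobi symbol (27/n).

Reciprocity: 27 ≡ 3 and 595 ≡ 3 (mod 4), so (27/595) = −(595/27).
Reduce top mod 27: now compute (1/27).
Reached (1/27) = 1. Collecting the sign flips along the way, the symbol is -1.

-1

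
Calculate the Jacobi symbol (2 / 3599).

1

Pull out 2: since 3599 ≡ 7 (mod 8), (2/3599) = +1.
Reached (1/3599) = 1. Collecting the sign flips along the way, the symbol is +1.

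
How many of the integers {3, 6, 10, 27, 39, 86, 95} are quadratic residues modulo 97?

5

(3/97) = +1 → QR.
(6/97) = +1 → QR.
(10/97) = -1 → non-residue.
(27/97) = +1 → QR.
(39/97) = -1 → non-residue.
(86/97) = +1 → QR.
(95/97) = +1 → QR.
Total quadratic residues among the 7: 5.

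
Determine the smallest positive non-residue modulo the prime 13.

(2/13) = −1, so 2 is the smallest positive non-residue mod 13.

2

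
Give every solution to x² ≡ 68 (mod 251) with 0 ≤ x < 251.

Since 251 ≡ 3 (mod 4), a square root of 68 is 68^((251+1)/4) = 68^63 mod 251.
Repeated squaring: 68^2≡106, 68^4≡192, 68^8≡218, 68^16≡85, 68^32≡197 (mod 251).
68^63 = 68^(32+16+8+4+2+1) ≡ 161 (mod 251).
Check: 161² = 25921 ≡ 68 (mod 251). The two roots are 90 and 161.

90, 161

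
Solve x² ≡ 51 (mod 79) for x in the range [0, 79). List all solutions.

29, 50

Since 79 ≡ 3 (mod 4), a square root of 51 is 51^((79+1)/4) = 51^20 mod 79.
Repeated squaring: 51^2≡73, 51^4≡36, 51^8≡32, 51^16≡76 (mod 79).
51^20 = 51^(16+4) ≡ 50 (mod 79).
Check: 50² = 2500 ≡ 51 (mod 79). The two roots are 29 and 50.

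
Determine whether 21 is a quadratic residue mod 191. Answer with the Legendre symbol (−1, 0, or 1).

Reciprocity: 21 ≡ 1 and 191 ≡ 3 (mod 4), so (21/191) = +(191/21).
Reduce top mod 21: now compute (2/21).
Pull out 2: since 21 ≡ 5 (mod 8), (2/21) = -1.
Reached (1/21) = 1. Collecting the sign flips along the way, the symbol is -1.

-1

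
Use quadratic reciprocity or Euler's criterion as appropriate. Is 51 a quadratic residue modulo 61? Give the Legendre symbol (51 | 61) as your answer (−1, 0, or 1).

Reciprocity: 51 ≡ 3 and 61 ≡ 1 (mod 4), so (51/61) = +(61/51).
Reduce top mod 51: now compute (10/51).
Pull out 2: since 51 ≡ 3 (mod 8), (2/51) = -1.
Reciprocity: 5 ≡ 1 and 51 ≡ 3 (mod 4), so (5/51) = +(51/5).
Reduce top mod 5: now compute (1/5).
Reached (1/5) = 1. Collecting the sign flips along the way, the symbol is -1.

-1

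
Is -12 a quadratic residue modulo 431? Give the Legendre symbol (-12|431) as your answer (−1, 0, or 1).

First reduce: -12 ≡ 419 (mod 431).
Reciprocity: 419 ≡ 3 and 431 ≡ 3 (mod 4), so (419/431) = −(431/419).
Reduce top mod 419: now compute (12/419).
Pull out 2^2: since 419 ≡ 3 (mod 8), (2/419) = -1, so (2/419)^2 = +1.
Reciprocity: 3 ≡ 3 and 419 ≡ 3 (mod 4), so (3/419) = −(419/3).
Reduce top mod 3: now compute (2/3).
Pull out 2: since 3 ≡ 3 (mod 8), (2/3) = -1.
Reached (1/3) = 1. Collecting the sign flips along the way, the symbol is -1.

-1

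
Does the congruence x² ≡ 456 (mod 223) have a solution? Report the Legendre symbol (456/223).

First reduce: 456 ≡ 10 (mod 223).
Pull out 2: since 223 ≡ 7 (mod 8), (2/223) = +1.
Reciprocity: 5 ≡ 1 and 223 ≡ 3 (mod 4), so (5/223) = +(223/5).
Reduce top mod 5: now compute (3/5).
Reciprocity: 3 ≡ 3 and 5 ≡ 1 (mod 4), so (3/5) = +(5/3).
Reduce top mod 3: now compute (2/3).
Pull out 2: since 3 ≡ 3 (mod 8), (2/3) = -1.
Reached (1/3) = 1. Collecting the sign flips along the way, the symbol is -1.

-1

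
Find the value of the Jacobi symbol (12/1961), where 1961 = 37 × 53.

-1

Pull out 2^2: since 1961 ≡ 1 (mod 8), (2/1961) = +1, so (2/1961)^2 = +1.
Reciprocity: 3 ≡ 3 and 1961 ≡ 1 (mod 4), so (3/1961) = +(1961/3).
Reduce top mod 3: now compute (2/3).
Pull out 2: since 3 ≡ 3 (mod 8), (2/3) = -1.
Reached (1/3) = 1. Collecting the sign flips along the way, the symbol is -1.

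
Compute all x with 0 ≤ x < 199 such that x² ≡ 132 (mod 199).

27, 172

Since 199 ≡ 3 (mod 4), a square root of 132 is 132^((199+1)/4) = 132^50 mod 199.
Repeated squaring: 132^2≡111, 132^4≡182, 132^8≡90, 132^16≡140, 132^32≡98 (mod 199).
132^50 = 132^(32+16+2) ≡ 172 (mod 199).
Check: 172² = 29584 ≡ 132 (mod 199). The two roots are 27 and 172.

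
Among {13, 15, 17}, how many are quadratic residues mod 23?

(13/23) = +1 → QR.
(15/23) = -1 → non-residue.
(17/23) = -1 → non-residue.
Total quadratic residues among the 3: 1.

1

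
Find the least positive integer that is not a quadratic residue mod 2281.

7

(2/2281) = +1, so 2 is a residue.
(3/2281) = +1, so 3 is a residue.
(4/2281) = +1, so 4 is a residue.
(5/2281) = +1, so 5 is a residue.
(6/2281) = +1, so 6 is a residue.
(7/2281) = −1, so 7 is the smallest positive non-residue mod 2281.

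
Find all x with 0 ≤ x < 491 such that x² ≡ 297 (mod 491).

Since 491 ≡ 3 (mod 4), a square root of 297 is 297^((491+1)/4) = 297^123 mod 491.
Repeated squaring: 297^2≡320, 297^4≡272, 297^8≡334, 297^16≡99, 297^32≡472, 297^64≡361 (mod 491).
297^123 = 297^(64+32+16+8+2+1) ≡ 65 (mod 491).
Check: 65² = 4225 ≡ 297 (mod 491). The two roots are 65 and 426.

65, 426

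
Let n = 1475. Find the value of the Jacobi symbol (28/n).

1

Pull out 2^2: since 1475 ≡ 3 (mod 8), (2/1475) = -1, so (2/1475)^2 = +1.
Reciprocity: 7 ≡ 3 and 1475 ≡ 3 (mod 4), so (7/1475) = −(1475/7).
Reduce top mod 7: now compute (5/7).
Reciprocity: 5 ≡ 1 and 7 ≡ 3 (mod 4), so (5/7) = +(7/5).
Reduce top mod 5: now compute (2/5).
Pull out 2: since 5 ≡ 5 (mod 8), (2/5) = -1.
Reached (1/5) = 1. Collecting the sign flips along the way, the symbol is +1.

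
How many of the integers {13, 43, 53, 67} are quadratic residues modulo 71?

1

(13/71) = -1 → non-residue.
(43/71) = +1 → QR.
(53/71) = -1 → non-residue.
(67/71) = -1 → non-residue.
Total quadratic residues among the 4: 1.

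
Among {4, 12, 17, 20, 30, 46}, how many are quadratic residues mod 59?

5

(4/59) = +1 → QR.
(12/59) = +1 → QR.
(17/59) = +1 → QR.
(20/59) = +1 → QR.
(30/59) = -1 → non-residue.
(46/59) = +1 → QR.
Total quadratic residues among the 6: 5.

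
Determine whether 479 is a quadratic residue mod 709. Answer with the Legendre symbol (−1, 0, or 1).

Reciprocity: 479 ≡ 3 and 709 ≡ 1 (mod 4), so (479/709) = +(709/479).
Reduce top mod 479: now compute (230/479).
Pull out 2: since 479 ≡ 7 (mod 8), (2/479) = +1.
Reciprocity: 115 ≡ 3 and 479 ≡ 3 (mod 4), so (115/479) = −(479/115).
Reduce top mod 115: now compute (19/115).
Reciprocity: 19 ≡ 3 and 115 ≡ 3 (mod 4), so (19/115) = −(115/19).
Reduce top mod 19: now compute (1/19).
Reached (1/19) = 1. Collecting the sign flips along the way, the symbol is +1.

1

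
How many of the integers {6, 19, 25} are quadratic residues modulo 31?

(6/31) = -1 → non-residue.
(19/31) = +1 → QR.
(25/31) = +1 → QR.
Total quadratic residues among the 3: 2.

2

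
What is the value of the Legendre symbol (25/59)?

1

Reciprocity: 25 ≡ 1 and 59 ≡ 3 (mod 4), so (25/59) = +(59/25).
Reduce top mod 25: now compute (9/25).
Reciprocity: 9 ≡ 1 and 25 ≡ 1 (mod 4), so (9/25) = +(25/9).
Reduce top mod 9: now compute (7/9).
Reciprocity: 7 ≡ 3 and 9 ≡ 1 (mod 4), so (7/9) = +(9/7).
Reduce top mod 7: now compute (2/7).
Pull out 2: since 7 ≡ 7 (mod 8), (2/7) = +1.
Reached (1/7) = 1. Collecting the sign flips along the way, the symbol is +1.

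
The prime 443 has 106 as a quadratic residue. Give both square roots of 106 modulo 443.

97, 346

Since 443 ≡ 3 (mod 4), a square root of 106 is 106^((443+1)/4) = 106^111 mod 443.
Repeated squaring: 106^2≡161, 106^4≡227, 106^8≡141, 106^16≡389, 106^32≡258, 106^64≡114 (mod 443).
106^111 = 106^(64+32+8+4+2+1) ≡ 346 (mod 443).
Check: 346² = 119716 ≡ 106 (mod 443). The two roots are 97 and 346.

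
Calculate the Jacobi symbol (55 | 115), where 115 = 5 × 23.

Reciprocity: 55 ≡ 3 and 115 ≡ 3 (mod 4), so (55/115) = −(115/55).
Reduce top mod 55: now compute (5/55).
Reciprocity: 5 ≡ 1 and 55 ≡ 3 (mod 4), so (5/55) = +(55/5).
Reduce top mod 5: now compute (0/5).
Top reduces to 0: gcd > 1, so the symbol is 0.

0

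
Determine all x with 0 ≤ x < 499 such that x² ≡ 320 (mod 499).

99, 400

Since 499 ≡ 3 (mod 4), a square root of 320 is 320^((499+1)/4) = 320^125 mod 499.
Repeated squaring: 320^2≡105, 320^4≡47, 320^8≡213, 320^16≡459, 320^32≡103, 320^64≡130 (mod 499).
320^125 = 320^(64+32+16+8+4+1) ≡ 400 (mod 499).
Check: 400² = 160000 ≡ 320 (mod 499). The two roots are 99 and 400.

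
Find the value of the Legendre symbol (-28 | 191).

1

First reduce: -28 ≡ 163 (mod 191).
Reciprocity: 163 ≡ 3 and 191 ≡ 3 (mod 4), so (163/191) = −(191/163).
Reduce top mod 163: now compute (28/163).
Pull out 2^2: since 163 ≡ 3 (mod 8), (2/163) = -1, so (2/163)^2 = +1.
Reciprocity: 7 ≡ 3 and 163 ≡ 3 (mod 4), so (7/163) = −(163/7).
Reduce top mod 7: now compute (2/7).
Pull out 2: since 7 ≡ 7 (mod 8), (2/7) = +1.
Reached (1/7) = 1. Collecting the sign flips along the way, the symbol is +1.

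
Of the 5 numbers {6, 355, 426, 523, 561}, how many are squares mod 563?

1

(6/563) = -1 → non-residue.
(355/563) = -1 → non-residue.
(426/563) = -1 → non-residue.
(523/563) = -1 → non-residue.
(561/563) = +1 → QR.
Total quadratic residues among the 5: 1.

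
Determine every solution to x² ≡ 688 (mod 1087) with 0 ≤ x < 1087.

263, 824

Since 1087 ≡ 3 (mod 4), a square root of 688 is 688^((1087+1)/4) = 688^272 mod 1087.
Repeated squaring: 688^2≡499, 688^4≡78, 688^8≡649, 688^16≡532, 688^32≡404, 688^64≡166, 688^128≡381, 688^256≡590 (mod 1087).
688^272 = 688^(256+16) ≡ 824 (mod 1087).
Check: 824² = 678976 ≡ 688 (mod 1087). The two roots are 263 and 824.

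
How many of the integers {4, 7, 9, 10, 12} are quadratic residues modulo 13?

4

(4/13) = +1 → QR.
(7/13) = -1 → non-residue.
(9/13) = +1 → QR.
(10/13) = +1 → QR.
(12/13) = +1 → QR.
Total quadratic residues among the 5: 4.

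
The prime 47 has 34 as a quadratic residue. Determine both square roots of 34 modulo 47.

9, 38

Since 47 ≡ 3 (mod 4), a square root of 34 is 34^((47+1)/4) = 34^12 mod 47.
Repeated squaring: 34^2≡28, 34^4≡32, 34^8≡37 (mod 47).
34^12 = 34^(8+4) ≡ 9 (mod 47).
Check: 9² = 81 ≡ 34 (mod 47). The two roots are 9 and 38.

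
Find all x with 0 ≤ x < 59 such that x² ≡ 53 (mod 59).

17, 42

Since 59 ≡ 3 (mod 4), a square root of 53 is 53^((59+1)/4) = 53^15 mod 59.
Repeated squaring: 53^2≡36, 53^4≡57, 53^8≡4 (mod 59).
53^15 = 53^(8+4+2+1) ≡ 17 (mod 59).
Check: 17² = 289 ≡ 53 (mod 59). The two roots are 17 and 42.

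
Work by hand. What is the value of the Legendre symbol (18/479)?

1

Pull out 2: since 479 ≡ 7 (mod 8), (2/479) = +1.
Reciprocity: 9 ≡ 1 and 479 ≡ 3 (mod 4), so (9/479) = +(479/9).
Reduce top mod 9: now compute (2/9).
Pull out 2: since 9 ≡ 1 (mod 8), (2/9) = +1.
Reached (1/9) = 1. Collecting the sign flips along the way, the symbol is +1.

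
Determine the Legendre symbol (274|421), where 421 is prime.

Pull out 2: since 421 ≡ 5 (mod 8), (2/421) = -1.
Reciprocity: 137 ≡ 1 and 421 ≡ 1 (mod 4), so (137/421) = +(421/137).
Reduce top mod 137: now compute (10/137).
Pull out 2: since 137 ≡ 1 (mod 8), (2/137) = +1.
Reciprocity: 5 ≡ 1 and 137 ≡ 1 (mod 4), so (5/137) = +(137/5).
Reduce top mod 5: now compute (2/5).
Pull out 2: since 5 ≡ 5 (mod 8), (2/5) = -1.
Reached (1/5) = 1. Collecting the sign flips along the way, the symbol is +1.

1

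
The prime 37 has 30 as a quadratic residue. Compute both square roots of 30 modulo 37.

17, 20

37 ≡ 1 (mod 4), so we find a root by search.
Trying successive values, 17² = 289 ≡ 30 (mod 37). The other root is 37 − 17 = 20.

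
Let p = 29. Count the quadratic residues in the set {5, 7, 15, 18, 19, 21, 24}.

3

(5/29) = +1 → QR.
(7/29) = +1 → QR.
(15/29) = -1 → non-residue.
(18/29) = -1 → non-residue.
(19/29) = -1 → non-residue.
(21/29) = -1 → non-residue.
(24/29) = +1 → QR.
Total quadratic residues among the 7: 3.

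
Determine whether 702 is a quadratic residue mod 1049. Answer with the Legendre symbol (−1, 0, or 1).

-1

Pull out 2: since 1049 ≡ 1 (mod 8), (2/1049) = +1.
Reciprocity: 351 ≡ 3 and 1049 ≡ 1 (mod 4), so (351/1049) = +(1049/351).
Reduce top mod 351: now compute (347/351).
Reciprocity: 347 ≡ 3 and 351 ≡ 3 (mod 4), so (347/351) = −(351/347).
Reduce top mod 347: now compute (4/347).
Pull out 2^2: since 347 ≡ 3 (mod 8), (2/347) = -1, so (2/347)^2 = +1.
Reached (1/347) = 1. Collecting the sign flips along the way, the symbol is -1.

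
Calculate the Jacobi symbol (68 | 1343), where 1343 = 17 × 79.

0

Pull out 2^2: since 1343 ≡ 7 (mod 8), (2/1343) = +1, so (2/1343)^2 = +1.
Reciprocity: 17 ≡ 1 and 1343 ≡ 3 (mod 4), so (17/1343) = +(1343/17).
Reduce top mod 17: now compute (0/17).
Top reduces to 0: gcd > 1, so the symbol is 0.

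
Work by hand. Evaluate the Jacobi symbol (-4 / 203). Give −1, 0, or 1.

-1

First reduce: -4 ≡ 199 (mod 203).
Reciprocity: 199 ≡ 3 and 203 ≡ 3 (mod 4), so (199/203) = −(203/199).
Reduce top mod 199: now compute (4/199).
Pull out 2^2: since 199 ≡ 7 (mod 8), (2/199) = +1, so (2/199)^2 = +1.
Reached (1/199) = 1. Collecting the sign flips along the way, the symbol is -1.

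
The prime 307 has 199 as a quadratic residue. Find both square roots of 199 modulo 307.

97, 210

Since 307 ≡ 3 (mod 4), a square root of 199 is 199^((307+1)/4) = 199^77 mod 307.
Repeated squaring: 199^2≡305, 199^4≡4, 199^8≡16, 199^16≡256, 199^32≡145, 199^64≡149 (mod 307).
199^77 = 199^(64+8+4+1) ≡ 97 (mod 307).
Check: 97² = 9409 ≡ 199 (mod 307). The two roots are 97 and 210.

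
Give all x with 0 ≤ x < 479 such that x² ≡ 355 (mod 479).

129, 350

Since 479 ≡ 3 (mod 4), a square root of 355 is 355^((479+1)/4) = 355^120 mod 479.
Repeated squaring: 355^2≡48, 355^4≡388, 355^8≡138, 355^16≡363, 355^32≡44, 355^64≡20 (mod 479).
355^120 = 355^(64+32+16+8) ≡ 350 (mod 479).
Check: 350² = 122500 ≡ 355 (mod 479). The two roots are 129 and 350.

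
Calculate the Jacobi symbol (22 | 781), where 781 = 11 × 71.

0

Pull out 2: since 781 ≡ 5 (mod 8), (2/781) = -1.
Reciprocity: 11 ≡ 3 and 781 ≡ 1 (mod 4), so (11/781) = +(781/11).
Reduce top mod 11: now compute (0/11).
Top reduces to 0: gcd > 1, so the symbol is 0.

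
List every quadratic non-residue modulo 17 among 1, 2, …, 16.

3, 5, 6, 7, 10, 11, 12, 14

Square k = 1,…,8 (k and 17−k give the same square):
1²=1, 2²=4, 3²=9, 4²=16, 5²≡8, 6²≡2, 7²≡15, 8²≡13 (mod 17).
The residues are {1, 2, 4, 8, 9, 13, 15, 16}; the non-residues are the remaining 8 nonzero classes.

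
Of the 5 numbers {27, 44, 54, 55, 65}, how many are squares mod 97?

(27/97) = +1 → QR.
(44/97) = +1 → QR.
(54/97) = +1 → QR.
(55/97) = -1 → non-residue.
(65/97) = +1 → QR.
Total quadratic residues among the 5: 4.

4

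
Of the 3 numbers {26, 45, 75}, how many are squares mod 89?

(26/89) = -1 → non-residue.
(45/89) = +1 → QR.
(75/89) = -1 → non-residue.
Total quadratic residues among the 3: 1.

1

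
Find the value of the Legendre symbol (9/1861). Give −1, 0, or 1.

Reciprocity: 9 ≡ 1 and 1861 ≡ 1 (mod 4), so (9/1861) = +(1861/9).
Reduce top mod 9: now compute (7/9).
Reciprocity: 7 ≡ 3 and 9 ≡ 1 (mod 4), so (7/9) = +(9/7).
Reduce top mod 7: now compute (2/7).
Pull out 2: since 7 ≡ 7 (mod 8), (2/7) = +1.
Reached (1/7) = 1. Collecting the sign flips along the way, the symbol is +1.

1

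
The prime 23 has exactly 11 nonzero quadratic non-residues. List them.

Square k = 1,…,11 (k and 23−k give the same square):
1²=1, 2²=4, 3²=9, 4²=16, 5²≡2, 6²≡13, 7²≡3, 8²≡18, 9²≡12, 10²≡8, 11²≡6 (mod 23).
The residues are {1, 2, 3, 4, 6, 8, 9, 12, 13, 16, 18}; the non-residues are the remaining 11 nonzero classes.

5,7,10,11,14,15,17,19,20,21,22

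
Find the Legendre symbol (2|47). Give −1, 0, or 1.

Euler's criterion: (2/47) ≡ 2^23 (mod 47).
2^2 ≡ 4 (mod 47)
2^4 ≡ 16 (mod 47)
2^8 ≡ 21 (mod 47)
2^16 ≡ 18 (mod 47)
2^23 = 2^(16+4+2+1) ≡ 1 (mod 47).
Result is 1, so (2/47) = 1.

1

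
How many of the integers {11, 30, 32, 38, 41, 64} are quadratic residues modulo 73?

(11/73) = -1 → non-residue.
(30/73) = -1 → non-residue.
(32/73) = +1 → QR.
(38/73) = +1 → QR.
(41/73) = +1 → QR.
(64/73) = +1 → QR.
Total quadratic residues among the 6: 4.

4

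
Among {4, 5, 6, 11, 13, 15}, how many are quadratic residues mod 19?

(4/19) = +1 → QR.
(5/19) = +1 → QR.
(6/19) = +1 → QR.
(11/19) = +1 → QR.
(13/19) = -1 → non-residue.
(15/19) = -1 → non-residue.
Total quadratic residues among the 6: 4.

4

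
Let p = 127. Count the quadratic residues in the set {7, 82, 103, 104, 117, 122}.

5

(7/127) = -1 → non-residue.
(82/127) = +1 → QR.
(103/127) = +1 → QR.
(104/127) = +1 → QR.
(117/127) = +1 → QR.
(122/127) = +1 → QR.
Total quadratic residues among the 6: 5.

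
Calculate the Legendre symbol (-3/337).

1

First reduce: -3 ≡ 334 (mod 337).
Pull out 2: since 337 ≡ 1 (mod 8), (2/337) = +1.
Reciprocity: 167 ≡ 3 and 337 ≡ 1 (mod 4), so (167/337) = +(337/167).
Reduce top mod 167: now compute (3/167).
Reciprocity: 3 ≡ 3 and 167 ≡ 3 (mod 4), so (3/167) = −(167/3).
Reduce top mod 3: now compute (2/3).
Pull out 2: since 3 ≡ 3 (mod 8), (2/3) = -1.
Reached (1/3) = 1. Collecting the sign flips along the way, the symbol is +1.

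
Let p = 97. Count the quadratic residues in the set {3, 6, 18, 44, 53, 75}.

(3/97) = +1 → QR.
(6/97) = +1 → QR.
(18/97) = +1 → QR.
(44/97) = +1 → QR.
(53/97) = +1 → QR.
(75/97) = +1 → QR.
Total quadratic residues among the 6: 6.

6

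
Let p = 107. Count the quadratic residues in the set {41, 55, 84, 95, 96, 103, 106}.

1

(41/107) = +1 → QR.
(55/107) = -1 → non-residue.
(84/107) = -1 → non-residue.
(95/107) = -1 → non-residue.
(96/107) = -1 → non-residue.
(103/107) = -1 → non-residue.
(106/107) = -1 → non-residue.
Total quadratic residues among the 7: 1.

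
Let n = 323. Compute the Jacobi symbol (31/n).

Reciprocity: 31 ≡ 3 and 323 ≡ 3 (mod 4), so (31/323) = −(323/31).
Reduce top mod 31: now compute (13/31).
Reciprocity: 13 ≡ 1 and 31 ≡ 3 (mod 4), so (13/31) = +(31/13).
Reduce top mod 13: now compute (5/13).
Reciprocity: 5 ≡ 1 and 13 ≡ 1 (mod 4), so (5/13) = +(13/5).
Reduce top mod 5: now compute (3/5).
Reciprocity: 3 ≡ 3 and 5 ≡ 1 (mod 4), so (3/5) = +(5/3).
Reduce top mod 3: now compute (2/3).
Pull out 2: since 3 ≡ 3 (mod 8), (2/3) = -1.
Reached (1/3) = 1. Collecting the sign flips along the way, the symbol is +1.

1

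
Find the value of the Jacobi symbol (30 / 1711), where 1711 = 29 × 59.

Pull out 2: since 1711 ≡ 7 (mod 8), (2/1711) = +1.
Reciprocity: 15 ≡ 3 and 1711 ≡ 3 (mod 4), so (15/1711) = −(1711/15).
Reduce top mod 15: now compute (1/15).
Reached (1/15) = 1. Collecting the sign flips along the way, the symbol is -1.

-1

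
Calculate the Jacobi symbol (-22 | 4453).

-1

First reduce: -22 ≡ 4431 (mod 4453).
Reciprocity: 4431 ≡ 3 and 4453 ≡ 1 (mod 4), so (4431/4453) = +(4453/4431).
Reduce top mod 4431: now compute (22/4431).
Pull out 2: since 4431 ≡ 7 (mod 8), (2/4431) = +1.
Reciprocity: 11 ≡ 3 and 4431 ≡ 3 (mod 4), so (11/4431) = −(4431/11).
Reduce top mod 11: now compute (9/11).
Reciprocity: 9 ≡ 1 and 11 ≡ 3 (mod 4), so (9/11) = +(11/9).
Reduce top mod 9: now compute (2/9).
Pull out 2: since 9 ≡ 1 (mod 8), (2/9) = +1.
Reached (1/9) = 1. Collecting the sign flips along the way, the symbol is -1.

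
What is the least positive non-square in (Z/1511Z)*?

(2/1511) = +1, so 2 is a residue.
(3/1511) = +1, so 3 is a residue.
(4/1511) = +1, so 4 is a residue.
(5/1511) = +1, so 5 is a residue.
(6/1511) = +1, so 6 is a residue.
(7/1511) = +1, so 7 is a residue.
(8/1511) = +1, so 8 is a residue.
(9/1511) = +1, so 9 is a residue.
(10/1511) = +1, so 10 is a residue.
(11/1511) = −1, so 11 is the smallest positive non-residue mod 1511.

11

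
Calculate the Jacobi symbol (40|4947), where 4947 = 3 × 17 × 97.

Pull out 2^3: since 4947 ≡ 3 (mod 8), (2/4947) = -1, so (2/4947)^3 = -1.
Reciprocity: 5 ≡ 1 and 4947 ≡ 3 (mod 4), so (5/4947) = +(4947/5).
Reduce top mod 5: now compute (2/5).
Pull out 2: since 5 ≡ 5 (mod 8), (2/5) = -1.
Reached (1/5) = 1. Collecting the sign flips along the way, the symbol is +1.

1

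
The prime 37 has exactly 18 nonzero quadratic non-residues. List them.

Square k = 1,…,18 (k and 37−k give the same square):
1²=1, 2²=4, 3²=9, 4²=16, 5²=25, 6²=36, 7²≡12, 8²≡27, 9²≡7, 10²≡26, 11²≡10, 12²≡33, 13²≡21, 14²≡11, 15²≡3, 16²≡34, 17²≡30, 18²≡28 (mod 37).
The residues are {1, 3, 4, 7, 9, 10, 11, 12, 16, 21, 25, 26, 27, 28, 30, 33, 34, 36}; the non-residues are the remaining 18 nonzero classes.

2 5 6 8 13 14 15 17 18 19 20 22 23 24 29 31 32 35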